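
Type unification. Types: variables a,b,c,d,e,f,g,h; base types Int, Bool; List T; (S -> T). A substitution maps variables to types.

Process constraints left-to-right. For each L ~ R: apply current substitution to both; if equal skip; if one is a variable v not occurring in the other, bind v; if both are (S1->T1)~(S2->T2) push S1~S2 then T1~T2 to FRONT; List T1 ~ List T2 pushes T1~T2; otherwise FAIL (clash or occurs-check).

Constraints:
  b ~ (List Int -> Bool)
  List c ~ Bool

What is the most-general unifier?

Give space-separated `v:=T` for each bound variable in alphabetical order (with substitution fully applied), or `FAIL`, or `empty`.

step 1: unify b ~ (List Int -> Bool)  [subst: {-} | 1 pending]
  bind b := (List Int -> Bool)
step 2: unify List c ~ Bool  [subst: {b:=(List Int -> Bool)} | 0 pending]
  clash: List c vs Bool

Answer: FAIL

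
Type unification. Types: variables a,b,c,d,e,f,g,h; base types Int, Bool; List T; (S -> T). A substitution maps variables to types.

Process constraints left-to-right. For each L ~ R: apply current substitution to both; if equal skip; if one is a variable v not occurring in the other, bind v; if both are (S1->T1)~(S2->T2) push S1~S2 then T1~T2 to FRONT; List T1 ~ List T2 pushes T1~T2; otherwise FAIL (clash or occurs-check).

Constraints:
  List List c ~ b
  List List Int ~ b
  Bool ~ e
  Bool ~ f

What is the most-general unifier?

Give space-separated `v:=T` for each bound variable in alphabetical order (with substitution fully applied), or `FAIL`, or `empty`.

Answer: b:=List List Int c:=Int e:=Bool f:=Bool

Derivation:
step 1: unify List List c ~ b  [subst: {-} | 3 pending]
  bind b := List List c
step 2: unify List List Int ~ List List c  [subst: {b:=List List c} | 2 pending]
  -> decompose List: push List Int~List c
step 3: unify List Int ~ List c  [subst: {b:=List List c} | 2 pending]
  -> decompose List: push Int~c
step 4: unify Int ~ c  [subst: {b:=List List c} | 2 pending]
  bind c := Int
step 5: unify Bool ~ e  [subst: {b:=List List c, c:=Int} | 1 pending]
  bind e := Bool
step 6: unify Bool ~ f  [subst: {b:=List List c, c:=Int, e:=Bool} | 0 pending]
  bind f := Bool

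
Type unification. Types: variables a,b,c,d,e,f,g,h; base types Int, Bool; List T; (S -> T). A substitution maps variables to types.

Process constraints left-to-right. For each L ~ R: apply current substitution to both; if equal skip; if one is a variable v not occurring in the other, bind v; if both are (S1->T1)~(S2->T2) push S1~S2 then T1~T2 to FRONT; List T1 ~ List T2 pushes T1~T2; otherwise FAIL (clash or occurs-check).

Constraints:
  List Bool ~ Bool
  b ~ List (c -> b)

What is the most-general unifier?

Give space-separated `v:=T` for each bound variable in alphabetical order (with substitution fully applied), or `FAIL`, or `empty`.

step 1: unify List Bool ~ Bool  [subst: {-} | 1 pending]
  clash: List Bool vs Bool

Answer: FAIL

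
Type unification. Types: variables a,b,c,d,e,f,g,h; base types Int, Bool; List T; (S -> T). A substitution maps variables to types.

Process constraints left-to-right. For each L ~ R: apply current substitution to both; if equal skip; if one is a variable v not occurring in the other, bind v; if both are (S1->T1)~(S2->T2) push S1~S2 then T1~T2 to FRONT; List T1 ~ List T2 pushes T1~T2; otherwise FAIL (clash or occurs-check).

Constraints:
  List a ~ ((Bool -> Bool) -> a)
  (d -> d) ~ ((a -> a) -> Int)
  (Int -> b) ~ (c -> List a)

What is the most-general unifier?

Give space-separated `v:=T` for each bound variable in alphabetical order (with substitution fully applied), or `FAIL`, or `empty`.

Answer: FAIL

Derivation:
step 1: unify List a ~ ((Bool -> Bool) -> a)  [subst: {-} | 2 pending]
  clash: List a vs ((Bool -> Bool) -> a)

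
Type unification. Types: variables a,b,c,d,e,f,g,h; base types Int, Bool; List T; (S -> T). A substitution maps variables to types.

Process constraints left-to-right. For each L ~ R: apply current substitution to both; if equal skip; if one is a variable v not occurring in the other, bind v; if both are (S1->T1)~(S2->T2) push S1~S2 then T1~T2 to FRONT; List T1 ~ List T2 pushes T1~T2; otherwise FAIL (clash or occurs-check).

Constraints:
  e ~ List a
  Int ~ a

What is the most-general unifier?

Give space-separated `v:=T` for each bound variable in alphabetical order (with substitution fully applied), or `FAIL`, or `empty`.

step 1: unify e ~ List a  [subst: {-} | 1 pending]
  bind e := List a
step 2: unify Int ~ a  [subst: {e:=List a} | 0 pending]
  bind a := Int

Answer: a:=Int e:=List Int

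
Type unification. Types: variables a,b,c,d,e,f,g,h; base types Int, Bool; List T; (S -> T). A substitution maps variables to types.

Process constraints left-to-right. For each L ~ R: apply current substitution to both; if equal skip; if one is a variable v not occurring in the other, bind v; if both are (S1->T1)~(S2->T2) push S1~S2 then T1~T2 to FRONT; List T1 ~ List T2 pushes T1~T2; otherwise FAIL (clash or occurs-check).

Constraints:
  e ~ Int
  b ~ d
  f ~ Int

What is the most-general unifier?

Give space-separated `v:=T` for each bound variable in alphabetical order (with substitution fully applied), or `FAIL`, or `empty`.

step 1: unify e ~ Int  [subst: {-} | 2 pending]
  bind e := Int
step 2: unify b ~ d  [subst: {e:=Int} | 1 pending]
  bind b := d
step 3: unify f ~ Int  [subst: {e:=Int, b:=d} | 0 pending]
  bind f := Int

Answer: b:=d e:=Int f:=Int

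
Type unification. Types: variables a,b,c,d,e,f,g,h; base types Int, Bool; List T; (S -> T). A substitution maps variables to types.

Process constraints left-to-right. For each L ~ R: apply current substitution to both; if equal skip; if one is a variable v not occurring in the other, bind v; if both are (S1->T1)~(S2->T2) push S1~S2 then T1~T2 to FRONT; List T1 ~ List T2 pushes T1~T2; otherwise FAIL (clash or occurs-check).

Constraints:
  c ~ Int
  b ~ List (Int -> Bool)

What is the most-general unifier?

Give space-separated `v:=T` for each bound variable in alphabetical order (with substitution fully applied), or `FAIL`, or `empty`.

Answer: b:=List (Int -> Bool) c:=Int

Derivation:
step 1: unify c ~ Int  [subst: {-} | 1 pending]
  bind c := Int
step 2: unify b ~ List (Int -> Bool)  [subst: {c:=Int} | 0 pending]
  bind b := List (Int -> Bool)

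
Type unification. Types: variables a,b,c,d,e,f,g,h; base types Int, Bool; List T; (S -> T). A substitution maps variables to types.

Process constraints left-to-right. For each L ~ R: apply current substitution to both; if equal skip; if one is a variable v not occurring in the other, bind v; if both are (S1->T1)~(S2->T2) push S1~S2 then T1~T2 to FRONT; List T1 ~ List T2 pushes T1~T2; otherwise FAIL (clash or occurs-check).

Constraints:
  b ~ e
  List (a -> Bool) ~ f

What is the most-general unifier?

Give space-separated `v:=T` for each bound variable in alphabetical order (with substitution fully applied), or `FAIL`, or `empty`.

step 1: unify b ~ e  [subst: {-} | 1 pending]
  bind b := e
step 2: unify List (a -> Bool) ~ f  [subst: {b:=e} | 0 pending]
  bind f := List (a -> Bool)

Answer: b:=e f:=List (a -> Bool)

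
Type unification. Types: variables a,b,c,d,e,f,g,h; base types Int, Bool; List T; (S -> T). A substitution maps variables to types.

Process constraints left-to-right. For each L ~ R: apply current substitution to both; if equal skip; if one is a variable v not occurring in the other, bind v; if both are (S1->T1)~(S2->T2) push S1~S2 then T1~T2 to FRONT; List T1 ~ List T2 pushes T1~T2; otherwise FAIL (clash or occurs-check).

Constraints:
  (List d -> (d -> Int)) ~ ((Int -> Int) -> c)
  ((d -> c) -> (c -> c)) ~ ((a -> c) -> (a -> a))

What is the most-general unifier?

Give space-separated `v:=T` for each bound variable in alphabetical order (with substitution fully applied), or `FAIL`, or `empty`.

Answer: FAIL

Derivation:
step 1: unify (List d -> (d -> Int)) ~ ((Int -> Int) -> c)  [subst: {-} | 1 pending]
  -> decompose arrow: push List d~(Int -> Int), (d -> Int)~c
step 2: unify List d ~ (Int -> Int)  [subst: {-} | 2 pending]
  clash: List d vs (Int -> Int)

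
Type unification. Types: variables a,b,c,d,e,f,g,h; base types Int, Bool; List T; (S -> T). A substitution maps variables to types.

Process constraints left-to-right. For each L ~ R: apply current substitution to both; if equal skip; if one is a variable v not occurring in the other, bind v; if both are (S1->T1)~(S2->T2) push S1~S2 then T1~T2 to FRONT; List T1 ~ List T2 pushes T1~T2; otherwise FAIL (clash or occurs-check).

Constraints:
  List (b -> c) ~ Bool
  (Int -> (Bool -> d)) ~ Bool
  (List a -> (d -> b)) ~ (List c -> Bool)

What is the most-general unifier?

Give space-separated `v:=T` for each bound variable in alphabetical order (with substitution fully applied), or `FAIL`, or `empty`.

Answer: FAIL

Derivation:
step 1: unify List (b -> c) ~ Bool  [subst: {-} | 2 pending]
  clash: List (b -> c) vs Bool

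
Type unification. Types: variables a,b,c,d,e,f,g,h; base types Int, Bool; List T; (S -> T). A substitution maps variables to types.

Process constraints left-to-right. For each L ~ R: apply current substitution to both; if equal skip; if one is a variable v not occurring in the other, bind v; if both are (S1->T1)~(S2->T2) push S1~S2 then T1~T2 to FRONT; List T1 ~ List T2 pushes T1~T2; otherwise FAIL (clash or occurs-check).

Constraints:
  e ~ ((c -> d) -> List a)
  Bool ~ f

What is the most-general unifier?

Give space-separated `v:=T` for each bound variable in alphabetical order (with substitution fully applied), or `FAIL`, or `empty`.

step 1: unify e ~ ((c -> d) -> List a)  [subst: {-} | 1 pending]
  bind e := ((c -> d) -> List a)
step 2: unify Bool ~ f  [subst: {e:=((c -> d) -> List a)} | 0 pending]
  bind f := Bool

Answer: e:=((c -> d) -> List a) f:=Bool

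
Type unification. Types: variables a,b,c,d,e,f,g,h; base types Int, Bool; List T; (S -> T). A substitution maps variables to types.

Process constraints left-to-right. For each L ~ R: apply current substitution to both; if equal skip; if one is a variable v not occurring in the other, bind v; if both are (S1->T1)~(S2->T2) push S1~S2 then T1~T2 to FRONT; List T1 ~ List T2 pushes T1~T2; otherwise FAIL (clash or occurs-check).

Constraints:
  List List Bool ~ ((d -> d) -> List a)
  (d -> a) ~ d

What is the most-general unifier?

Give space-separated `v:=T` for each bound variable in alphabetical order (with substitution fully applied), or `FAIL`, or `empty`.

step 1: unify List List Bool ~ ((d -> d) -> List a)  [subst: {-} | 1 pending]
  clash: List List Bool vs ((d -> d) -> List a)

Answer: FAIL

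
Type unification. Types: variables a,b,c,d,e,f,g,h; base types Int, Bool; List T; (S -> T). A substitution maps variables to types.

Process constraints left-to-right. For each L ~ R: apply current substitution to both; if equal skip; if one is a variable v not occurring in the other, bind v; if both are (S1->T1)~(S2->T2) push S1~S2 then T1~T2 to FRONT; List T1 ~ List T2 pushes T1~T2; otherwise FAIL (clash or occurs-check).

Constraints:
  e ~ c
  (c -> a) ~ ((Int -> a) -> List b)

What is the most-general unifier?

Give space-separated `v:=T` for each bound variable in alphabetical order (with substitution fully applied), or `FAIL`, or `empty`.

step 1: unify e ~ c  [subst: {-} | 1 pending]
  bind e := c
step 2: unify (c -> a) ~ ((Int -> a) -> List b)  [subst: {e:=c} | 0 pending]
  -> decompose arrow: push c~(Int -> a), a~List b
step 3: unify c ~ (Int -> a)  [subst: {e:=c} | 1 pending]
  bind c := (Int -> a)
step 4: unify a ~ List b  [subst: {e:=c, c:=(Int -> a)} | 0 pending]
  bind a := List b

Answer: a:=List b c:=(Int -> List b) e:=(Int -> List b)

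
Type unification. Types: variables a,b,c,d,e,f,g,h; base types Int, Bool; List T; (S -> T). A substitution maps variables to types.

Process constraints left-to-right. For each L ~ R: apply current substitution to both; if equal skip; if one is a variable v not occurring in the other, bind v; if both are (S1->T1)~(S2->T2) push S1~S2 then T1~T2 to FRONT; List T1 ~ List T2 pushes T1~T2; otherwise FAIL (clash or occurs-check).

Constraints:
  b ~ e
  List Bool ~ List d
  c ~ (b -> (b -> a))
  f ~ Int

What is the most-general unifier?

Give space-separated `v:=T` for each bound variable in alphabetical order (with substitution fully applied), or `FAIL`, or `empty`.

Answer: b:=e c:=(e -> (e -> a)) d:=Bool f:=Int

Derivation:
step 1: unify b ~ e  [subst: {-} | 3 pending]
  bind b := e
step 2: unify List Bool ~ List d  [subst: {b:=e} | 2 pending]
  -> decompose List: push Bool~d
step 3: unify Bool ~ d  [subst: {b:=e} | 2 pending]
  bind d := Bool
step 4: unify c ~ (e -> (e -> a))  [subst: {b:=e, d:=Bool} | 1 pending]
  bind c := (e -> (e -> a))
step 5: unify f ~ Int  [subst: {b:=e, d:=Bool, c:=(e -> (e -> a))} | 0 pending]
  bind f := Int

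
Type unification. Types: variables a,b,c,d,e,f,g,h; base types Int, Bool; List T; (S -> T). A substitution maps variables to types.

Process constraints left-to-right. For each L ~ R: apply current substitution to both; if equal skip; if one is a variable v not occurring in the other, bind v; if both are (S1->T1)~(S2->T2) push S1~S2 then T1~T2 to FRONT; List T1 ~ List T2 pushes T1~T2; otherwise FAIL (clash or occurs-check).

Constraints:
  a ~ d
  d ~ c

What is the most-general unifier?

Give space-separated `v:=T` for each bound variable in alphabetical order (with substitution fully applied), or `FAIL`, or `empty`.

step 1: unify a ~ d  [subst: {-} | 1 pending]
  bind a := d
step 2: unify d ~ c  [subst: {a:=d} | 0 pending]
  bind d := c

Answer: a:=c d:=c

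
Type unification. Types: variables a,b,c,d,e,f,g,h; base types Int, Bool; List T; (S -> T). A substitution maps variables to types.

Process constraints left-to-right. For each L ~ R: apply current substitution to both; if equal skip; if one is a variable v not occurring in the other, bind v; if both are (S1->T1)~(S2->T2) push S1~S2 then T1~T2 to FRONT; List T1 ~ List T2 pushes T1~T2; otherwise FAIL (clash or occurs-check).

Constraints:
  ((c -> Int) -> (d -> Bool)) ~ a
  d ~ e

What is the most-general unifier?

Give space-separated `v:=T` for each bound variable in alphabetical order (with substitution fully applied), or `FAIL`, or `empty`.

step 1: unify ((c -> Int) -> (d -> Bool)) ~ a  [subst: {-} | 1 pending]
  bind a := ((c -> Int) -> (d -> Bool))
step 2: unify d ~ e  [subst: {a:=((c -> Int) -> (d -> Bool))} | 0 pending]
  bind d := e

Answer: a:=((c -> Int) -> (e -> Bool)) d:=e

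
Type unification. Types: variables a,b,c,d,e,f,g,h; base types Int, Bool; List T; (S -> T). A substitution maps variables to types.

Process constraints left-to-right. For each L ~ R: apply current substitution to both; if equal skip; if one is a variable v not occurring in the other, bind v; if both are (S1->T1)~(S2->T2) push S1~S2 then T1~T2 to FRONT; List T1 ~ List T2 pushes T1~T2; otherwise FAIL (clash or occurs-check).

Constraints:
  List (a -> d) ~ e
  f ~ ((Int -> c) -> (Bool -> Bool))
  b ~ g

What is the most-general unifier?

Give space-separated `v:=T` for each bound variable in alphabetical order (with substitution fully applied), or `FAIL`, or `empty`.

step 1: unify List (a -> d) ~ e  [subst: {-} | 2 pending]
  bind e := List (a -> d)
step 2: unify f ~ ((Int -> c) -> (Bool -> Bool))  [subst: {e:=List (a -> d)} | 1 pending]
  bind f := ((Int -> c) -> (Bool -> Bool))
step 3: unify b ~ g  [subst: {e:=List (a -> d), f:=((Int -> c) -> (Bool -> Bool))} | 0 pending]
  bind b := g

Answer: b:=g e:=List (a -> d) f:=((Int -> c) -> (Bool -> Bool))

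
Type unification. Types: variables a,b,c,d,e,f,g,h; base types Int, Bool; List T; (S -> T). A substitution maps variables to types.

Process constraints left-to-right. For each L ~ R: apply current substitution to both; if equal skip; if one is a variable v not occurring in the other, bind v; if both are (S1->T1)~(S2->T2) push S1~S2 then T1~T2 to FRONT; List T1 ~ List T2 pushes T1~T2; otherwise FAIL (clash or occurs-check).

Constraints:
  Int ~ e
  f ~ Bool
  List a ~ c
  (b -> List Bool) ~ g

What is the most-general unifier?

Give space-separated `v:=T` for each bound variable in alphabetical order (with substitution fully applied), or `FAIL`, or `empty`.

step 1: unify Int ~ e  [subst: {-} | 3 pending]
  bind e := Int
step 2: unify f ~ Bool  [subst: {e:=Int} | 2 pending]
  bind f := Bool
step 3: unify List a ~ c  [subst: {e:=Int, f:=Bool} | 1 pending]
  bind c := List a
step 4: unify (b -> List Bool) ~ g  [subst: {e:=Int, f:=Bool, c:=List a} | 0 pending]
  bind g := (b -> List Bool)

Answer: c:=List a e:=Int f:=Bool g:=(b -> List Bool)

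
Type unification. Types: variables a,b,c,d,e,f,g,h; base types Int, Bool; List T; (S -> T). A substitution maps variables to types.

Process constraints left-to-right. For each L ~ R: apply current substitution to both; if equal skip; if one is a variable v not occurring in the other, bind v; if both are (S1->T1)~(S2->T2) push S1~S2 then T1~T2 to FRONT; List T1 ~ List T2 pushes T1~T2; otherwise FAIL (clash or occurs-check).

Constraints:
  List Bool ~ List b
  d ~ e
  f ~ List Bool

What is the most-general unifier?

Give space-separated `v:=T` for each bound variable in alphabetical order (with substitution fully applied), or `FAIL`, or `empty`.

Answer: b:=Bool d:=e f:=List Bool

Derivation:
step 1: unify List Bool ~ List b  [subst: {-} | 2 pending]
  -> decompose List: push Bool~b
step 2: unify Bool ~ b  [subst: {-} | 2 pending]
  bind b := Bool
step 3: unify d ~ e  [subst: {b:=Bool} | 1 pending]
  bind d := e
step 4: unify f ~ List Bool  [subst: {b:=Bool, d:=e} | 0 pending]
  bind f := List Bool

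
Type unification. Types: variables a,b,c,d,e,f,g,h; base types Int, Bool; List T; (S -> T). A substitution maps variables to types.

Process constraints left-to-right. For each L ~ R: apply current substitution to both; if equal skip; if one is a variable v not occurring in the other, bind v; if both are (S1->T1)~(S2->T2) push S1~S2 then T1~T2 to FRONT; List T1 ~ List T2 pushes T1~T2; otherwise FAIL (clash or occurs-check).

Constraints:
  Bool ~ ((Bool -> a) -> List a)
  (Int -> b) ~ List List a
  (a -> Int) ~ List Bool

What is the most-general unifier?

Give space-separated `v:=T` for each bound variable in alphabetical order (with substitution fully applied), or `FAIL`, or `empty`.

step 1: unify Bool ~ ((Bool -> a) -> List a)  [subst: {-} | 2 pending]
  clash: Bool vs ((Bool -> a) -> List a)

Answer: FAIL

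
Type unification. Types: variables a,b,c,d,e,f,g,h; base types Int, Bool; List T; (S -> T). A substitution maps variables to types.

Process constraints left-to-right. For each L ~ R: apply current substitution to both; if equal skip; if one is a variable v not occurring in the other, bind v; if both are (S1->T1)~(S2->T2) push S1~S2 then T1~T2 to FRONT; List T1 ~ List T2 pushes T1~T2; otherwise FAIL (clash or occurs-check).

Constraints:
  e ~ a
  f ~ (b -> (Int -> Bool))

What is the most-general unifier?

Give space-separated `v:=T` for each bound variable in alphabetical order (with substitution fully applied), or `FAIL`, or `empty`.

Answer: e:=a f:=(b -> (Int -> Bool))

Derivation:
step 1: unify e ~ a  [subst: {-} | 1 pending]
  bind e := a
step 2: unify f ~ (b -> (Int -> Bool))  [subst: {e:=a} | 0 pending]
  bind f := (b -> (Int -> Bool))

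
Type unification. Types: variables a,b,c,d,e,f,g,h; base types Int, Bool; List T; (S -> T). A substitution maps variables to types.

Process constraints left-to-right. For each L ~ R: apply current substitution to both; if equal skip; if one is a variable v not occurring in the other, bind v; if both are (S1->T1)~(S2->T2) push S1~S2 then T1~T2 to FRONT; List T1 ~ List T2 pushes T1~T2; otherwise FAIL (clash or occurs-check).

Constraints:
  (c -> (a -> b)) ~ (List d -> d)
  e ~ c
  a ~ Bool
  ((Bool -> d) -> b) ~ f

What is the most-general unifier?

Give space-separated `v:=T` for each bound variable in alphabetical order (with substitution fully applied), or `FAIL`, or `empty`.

step 1: unify (c -> (a -> b)) ~ (List d -> d)  [subst: {-} | 3 pending]
  -> decompose arrow: push c~List d, (a -> b)~d
step 2: unify c ~ List d  [subst: {-} | 4 pending]
  bind c := List d
step 3: unify (a -> b) ~ d  [subst: {c:=List d} | 3 pending]
  bind d := (a -> b)
step 4: unify e ~ List (a -> b)  [subst: {c:=List d, d:=(a -> b)} | 2 pending]
  bind e := List (a -> b)
step 5: unify a ~ Bool  [subst: {c:=List d, d:=(a -> b), e:=List (a -> b)} | 1 pending]
  bind a := Bool
step 6: unify ((Bool -> (Bool -> b)) -> b) ~ f  [subst: {c:=List d, d:=(a -> b), e:=List (a -> b), a:=Bool} | 0 pending]
  bind f := ((Bool -> (Bool -> b)) -> b)

Answer: a:=Bool c:=List (Bool -> b) d:=(Bool -> b) e:=List (Bool -> b) f:=((Bool -> (Bool -> b)) -> b)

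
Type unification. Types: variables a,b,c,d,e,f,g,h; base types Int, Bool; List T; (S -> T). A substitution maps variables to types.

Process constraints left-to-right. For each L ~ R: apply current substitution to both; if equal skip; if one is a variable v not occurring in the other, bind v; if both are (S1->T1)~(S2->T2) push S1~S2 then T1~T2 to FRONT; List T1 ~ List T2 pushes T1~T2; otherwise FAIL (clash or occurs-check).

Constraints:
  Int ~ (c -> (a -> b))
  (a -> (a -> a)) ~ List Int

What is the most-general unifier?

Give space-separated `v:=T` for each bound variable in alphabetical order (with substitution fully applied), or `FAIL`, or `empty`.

Answer: FAIL

Derivation:
step 1: unify Int ~ (c -> (a -> b))  [subst: {-} | 1 pending]
  clash: Int vs (c -> (a -> b))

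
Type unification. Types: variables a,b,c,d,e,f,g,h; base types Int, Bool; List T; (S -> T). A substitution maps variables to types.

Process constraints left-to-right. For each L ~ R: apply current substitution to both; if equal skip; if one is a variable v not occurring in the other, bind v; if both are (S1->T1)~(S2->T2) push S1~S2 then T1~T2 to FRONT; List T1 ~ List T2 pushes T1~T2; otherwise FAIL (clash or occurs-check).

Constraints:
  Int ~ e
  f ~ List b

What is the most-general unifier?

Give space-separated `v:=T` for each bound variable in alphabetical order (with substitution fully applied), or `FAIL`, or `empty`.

step 1: unify Int ~ e  [subst: {-} | 1 pending]
  bind e := Int
step 2: unify f ~ List b  [subst: {e:=Int} | 0 pending]
  bind f := List b

Answer: e:=Int f:=List b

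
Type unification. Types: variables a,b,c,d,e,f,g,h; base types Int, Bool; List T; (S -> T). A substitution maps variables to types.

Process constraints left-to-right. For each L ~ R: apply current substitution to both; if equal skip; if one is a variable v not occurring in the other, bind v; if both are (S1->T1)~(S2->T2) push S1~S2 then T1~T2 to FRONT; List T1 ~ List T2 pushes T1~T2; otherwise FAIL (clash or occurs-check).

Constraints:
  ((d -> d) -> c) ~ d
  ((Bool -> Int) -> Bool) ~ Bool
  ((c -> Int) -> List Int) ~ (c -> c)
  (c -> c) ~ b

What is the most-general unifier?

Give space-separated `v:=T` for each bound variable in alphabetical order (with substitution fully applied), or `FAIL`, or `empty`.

Answer: FAIL

Derivation:
step 1: unify ((d -> d) -> c) ~ d  [subst: {-} | 3 pending]
  occurs-check fail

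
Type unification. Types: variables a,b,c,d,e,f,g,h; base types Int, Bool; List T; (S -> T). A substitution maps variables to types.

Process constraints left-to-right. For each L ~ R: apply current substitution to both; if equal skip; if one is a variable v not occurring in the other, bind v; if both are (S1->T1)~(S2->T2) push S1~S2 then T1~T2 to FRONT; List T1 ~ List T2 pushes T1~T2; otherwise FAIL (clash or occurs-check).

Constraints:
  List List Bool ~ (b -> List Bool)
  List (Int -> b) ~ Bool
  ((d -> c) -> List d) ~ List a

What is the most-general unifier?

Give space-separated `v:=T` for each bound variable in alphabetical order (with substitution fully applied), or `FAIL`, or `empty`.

step 1: unify List List Bool ~ (b -> List Bool)  [subst: {-} | 2 pending]
  clash: List List Bool vs (b -> List Bool)

Answer: FAIL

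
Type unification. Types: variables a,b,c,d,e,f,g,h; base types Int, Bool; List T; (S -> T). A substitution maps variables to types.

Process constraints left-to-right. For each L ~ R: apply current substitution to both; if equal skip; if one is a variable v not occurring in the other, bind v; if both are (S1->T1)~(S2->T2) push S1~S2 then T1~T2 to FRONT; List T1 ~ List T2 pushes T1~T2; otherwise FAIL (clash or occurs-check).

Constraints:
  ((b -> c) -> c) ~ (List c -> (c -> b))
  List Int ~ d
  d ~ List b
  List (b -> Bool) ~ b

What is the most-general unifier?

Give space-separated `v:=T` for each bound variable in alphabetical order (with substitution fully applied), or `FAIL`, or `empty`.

Answer: FAIL

Derivation:
step 1: unify ((b -> c) -> c) ~ (List c -> (c -> b))  [subst: {-} | 3 pending]
  -> decompose arrow: push (b -> c)~List c, c~(c -> b)
step 2: unify (b -> c) ~ List c  [subst: {-} | 4 pending]
  clash: (b -> c) vs List c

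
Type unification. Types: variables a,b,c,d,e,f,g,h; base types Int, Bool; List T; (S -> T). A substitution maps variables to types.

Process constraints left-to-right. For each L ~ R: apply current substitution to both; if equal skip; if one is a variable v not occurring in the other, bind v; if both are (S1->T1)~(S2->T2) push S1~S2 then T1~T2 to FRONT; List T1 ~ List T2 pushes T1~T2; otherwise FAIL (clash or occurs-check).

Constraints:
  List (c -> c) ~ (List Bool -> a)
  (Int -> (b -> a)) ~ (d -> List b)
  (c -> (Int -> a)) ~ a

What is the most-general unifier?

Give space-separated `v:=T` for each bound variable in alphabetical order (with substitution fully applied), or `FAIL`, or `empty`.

Answer: FAIL

Derivation:
step 1: unify List (c -> c) ~ (List Bool -> a)  [subst: {-} | 2 pending]
  clash: List (c -> c) vs (List Bool -> a)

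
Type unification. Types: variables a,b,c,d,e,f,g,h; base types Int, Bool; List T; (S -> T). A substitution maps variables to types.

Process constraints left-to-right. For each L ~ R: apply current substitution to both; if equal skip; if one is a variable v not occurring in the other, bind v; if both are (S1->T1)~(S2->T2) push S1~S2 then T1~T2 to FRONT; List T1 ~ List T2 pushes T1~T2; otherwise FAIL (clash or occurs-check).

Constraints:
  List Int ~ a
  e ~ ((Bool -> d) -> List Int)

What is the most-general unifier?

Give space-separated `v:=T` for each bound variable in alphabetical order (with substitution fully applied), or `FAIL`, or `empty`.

Answer: a:=List Int e:=((Bool -> d) -> List Int)

Derivation:
step 1: unify List Int ~ a  [subst: {-} | 1 pending]
  bind a := List Int
step 2: unify e ~ ((Bool -> d) -> List Int)  [subst: {a:=List Int} | 0 pending]
  bind e := ((Bool -> d) -> List Int)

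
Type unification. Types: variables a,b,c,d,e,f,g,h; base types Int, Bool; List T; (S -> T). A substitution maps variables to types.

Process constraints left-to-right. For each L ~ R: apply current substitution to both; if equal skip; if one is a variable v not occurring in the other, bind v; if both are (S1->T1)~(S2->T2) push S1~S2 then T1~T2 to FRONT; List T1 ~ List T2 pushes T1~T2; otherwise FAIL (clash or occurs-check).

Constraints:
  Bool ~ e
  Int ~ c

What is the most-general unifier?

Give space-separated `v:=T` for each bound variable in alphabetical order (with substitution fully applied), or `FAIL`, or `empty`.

Answer: c:=Int e:=Bool

Derivation:
step 1: unify Bool ~ e  [subst: {-} | 1 pending]
  bind e := Bool
step 2: unify Int ~ c  [subst: {e:=Bool} | 0 pending]
  bind c := Int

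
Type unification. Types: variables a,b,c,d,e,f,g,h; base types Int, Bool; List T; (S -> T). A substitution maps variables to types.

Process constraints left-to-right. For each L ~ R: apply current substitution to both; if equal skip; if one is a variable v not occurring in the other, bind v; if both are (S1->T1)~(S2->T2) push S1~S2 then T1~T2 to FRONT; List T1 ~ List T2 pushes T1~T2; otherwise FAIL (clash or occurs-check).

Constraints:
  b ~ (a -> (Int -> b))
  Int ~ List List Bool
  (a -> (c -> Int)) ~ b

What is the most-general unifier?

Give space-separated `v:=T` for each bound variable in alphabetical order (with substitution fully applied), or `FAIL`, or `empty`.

step 1: unify b ~ (a -> (Int -> b))  [subst: {-} | 2 pending]
  occurs-check fail: b in (a -> (Int -> b))

Answer: FAIL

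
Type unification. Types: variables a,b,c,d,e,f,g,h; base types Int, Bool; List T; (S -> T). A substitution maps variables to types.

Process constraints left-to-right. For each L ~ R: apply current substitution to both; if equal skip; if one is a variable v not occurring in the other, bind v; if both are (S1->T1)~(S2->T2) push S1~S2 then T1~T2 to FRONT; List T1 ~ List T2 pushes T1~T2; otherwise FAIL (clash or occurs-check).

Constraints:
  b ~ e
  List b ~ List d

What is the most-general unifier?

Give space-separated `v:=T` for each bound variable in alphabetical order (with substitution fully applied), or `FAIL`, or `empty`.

Answer: b:=d e:=d

Derivation:
step 1: unify b ~ e  [subst: {-} | 1 pending]
  bind b := e
step 2: unify List e ~ List d  [subst: {b:=e} | 0 pending]
  -> decompose List: push e~d
step 3: unify e ~ d  [subst: {b:=e} | 0 pending]
  bind e := d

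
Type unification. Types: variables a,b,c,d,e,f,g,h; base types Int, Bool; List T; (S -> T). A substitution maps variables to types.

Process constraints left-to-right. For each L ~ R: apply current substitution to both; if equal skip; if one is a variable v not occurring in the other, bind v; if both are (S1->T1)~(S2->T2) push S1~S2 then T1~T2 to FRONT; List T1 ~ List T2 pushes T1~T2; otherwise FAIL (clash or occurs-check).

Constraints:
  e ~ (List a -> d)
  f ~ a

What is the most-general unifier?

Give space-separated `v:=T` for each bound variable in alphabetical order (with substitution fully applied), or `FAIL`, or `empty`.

Answer: e:=(List a -> d) f:=a

Derivation:
step 1: unify e ~ (List a -> d)  [subst: {-} | 1 pending]
  bind e := (List a -> d)
step 2: unify f ~ a  [subst: {e:=(List a -> d)} | 0 pending]
  bind f := a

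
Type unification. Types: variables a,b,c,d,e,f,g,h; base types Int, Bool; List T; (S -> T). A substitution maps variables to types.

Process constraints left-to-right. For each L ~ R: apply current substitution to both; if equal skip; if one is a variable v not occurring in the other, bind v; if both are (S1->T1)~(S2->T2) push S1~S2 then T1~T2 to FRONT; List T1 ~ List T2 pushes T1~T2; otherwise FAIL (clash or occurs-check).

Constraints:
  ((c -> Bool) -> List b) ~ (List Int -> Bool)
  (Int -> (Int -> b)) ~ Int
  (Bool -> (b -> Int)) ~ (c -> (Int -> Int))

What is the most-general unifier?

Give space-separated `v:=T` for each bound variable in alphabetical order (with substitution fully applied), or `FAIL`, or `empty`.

Answer: FAIL

Derivation:
step 1: unify ((c -> Bool) -> List b) ~ (List Int -> Bool)  [subst: {-} | 2 pending]
  -> decompose arrow: push (c -> Bool)~List Int, List b~Bool
step 2: unify (c -> Bool) ~ List Int  [subst: {-} | 3 pending]
  clash: (c -> Bool) vs List Int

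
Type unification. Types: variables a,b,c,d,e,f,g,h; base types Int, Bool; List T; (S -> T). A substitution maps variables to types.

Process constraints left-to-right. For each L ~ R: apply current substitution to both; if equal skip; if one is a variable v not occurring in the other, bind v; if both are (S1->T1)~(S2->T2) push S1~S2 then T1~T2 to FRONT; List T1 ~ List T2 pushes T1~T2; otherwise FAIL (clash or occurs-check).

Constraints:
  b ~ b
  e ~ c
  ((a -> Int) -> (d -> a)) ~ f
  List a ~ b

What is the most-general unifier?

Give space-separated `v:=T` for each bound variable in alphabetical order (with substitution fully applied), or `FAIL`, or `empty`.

Answer: b:=List a e:=c f:=((a -> Int) -> (d -> a))

Derivation:
step 1: unify b ~ b  [subst: {-} | 3 pending]
  -> identical, skip
step 2: unify e ~ c  [subst: {-} | 2 pending]
  bind e := c
step 3: unify ((a -> Int) -> (d -> a)) ~ f  [subst: {e:=c} | 1 pending]
  bind f := ((a -> Int) -> (d -> a))
step 4: unify List a ~ b  [subst: {e:=c, f:=((a -> Int) -> (d -> a))} | 0 pending]
  bind b := List a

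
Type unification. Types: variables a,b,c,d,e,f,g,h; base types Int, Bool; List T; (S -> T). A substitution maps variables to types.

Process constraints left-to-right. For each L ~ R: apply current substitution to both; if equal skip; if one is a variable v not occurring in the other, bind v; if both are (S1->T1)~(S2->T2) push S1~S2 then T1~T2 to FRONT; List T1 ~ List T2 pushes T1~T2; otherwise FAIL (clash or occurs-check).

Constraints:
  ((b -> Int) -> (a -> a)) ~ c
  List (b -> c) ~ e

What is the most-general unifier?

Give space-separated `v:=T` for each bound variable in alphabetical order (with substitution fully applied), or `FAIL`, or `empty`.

step 1: unify ((b -> Int) -> (a -> a)) ~ c  [subst: {-} | 1 pending]
  bind c := ((b -> Int) -> (a -> a))
step 2: unify List (b -> ((b -> Int) -> (a -> a))) ~ e  [subst: {c:=((b -> Int) -> (a -> a))} | 0 pending]
  bind e := List (b -> ((b -> Int) -> (a -> a)))

Answer: c:=((b -> Int) -> (a -> a)) e:=List (b -> ((b -> Int) -> (a -> a)))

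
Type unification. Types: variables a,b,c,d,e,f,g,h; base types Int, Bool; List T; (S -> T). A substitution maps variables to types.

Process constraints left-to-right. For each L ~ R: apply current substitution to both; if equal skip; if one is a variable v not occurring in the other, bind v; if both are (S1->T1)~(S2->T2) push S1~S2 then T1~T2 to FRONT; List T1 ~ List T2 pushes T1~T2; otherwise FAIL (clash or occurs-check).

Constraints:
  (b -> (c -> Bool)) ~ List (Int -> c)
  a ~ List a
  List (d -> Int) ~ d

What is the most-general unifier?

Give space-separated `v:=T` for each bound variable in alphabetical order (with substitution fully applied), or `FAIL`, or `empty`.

Answer: FAIL

Derivation:
step 1: unify (b -> (c -> Bool)) ~ List (Int -> c)  [subst: {-} | 2 pending]
  clash: (b -> (c -> Bool)) vs List (Int -> c)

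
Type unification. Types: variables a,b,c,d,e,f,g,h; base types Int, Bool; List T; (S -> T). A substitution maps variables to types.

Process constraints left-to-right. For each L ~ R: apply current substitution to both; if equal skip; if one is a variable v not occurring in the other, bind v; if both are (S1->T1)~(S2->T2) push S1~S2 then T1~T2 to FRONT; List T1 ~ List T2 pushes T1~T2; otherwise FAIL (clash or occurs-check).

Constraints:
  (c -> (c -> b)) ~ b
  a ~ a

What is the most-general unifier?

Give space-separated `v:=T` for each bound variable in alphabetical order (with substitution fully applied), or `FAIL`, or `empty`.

step 1: unify (c -> (c -> b)) ~ b  [subst: {-} | 1 pending]
  occurs-check fail

Answer: FAIL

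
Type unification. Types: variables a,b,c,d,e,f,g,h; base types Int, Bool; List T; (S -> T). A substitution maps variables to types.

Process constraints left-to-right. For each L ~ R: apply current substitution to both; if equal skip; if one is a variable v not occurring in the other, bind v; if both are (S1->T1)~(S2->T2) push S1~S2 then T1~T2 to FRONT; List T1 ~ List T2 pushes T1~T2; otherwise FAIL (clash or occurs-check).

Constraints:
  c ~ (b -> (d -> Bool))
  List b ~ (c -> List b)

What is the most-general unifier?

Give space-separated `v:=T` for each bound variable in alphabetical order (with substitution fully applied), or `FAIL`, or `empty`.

Answer: FAIL

Derivation:
step 1: unify c ~ (b -> (d -> Bool))  [subst: {-} | 1 pending]
  bind c := (b -> (d -> Bool))
step 2: unify List b ~ ((b -> (d -> Bool)) -> List b)  [subst: {c:=(b -> (d -> Bool))} | 0 pending]
  clash: List b vs ((b -> (d -> Bool)) -> List b)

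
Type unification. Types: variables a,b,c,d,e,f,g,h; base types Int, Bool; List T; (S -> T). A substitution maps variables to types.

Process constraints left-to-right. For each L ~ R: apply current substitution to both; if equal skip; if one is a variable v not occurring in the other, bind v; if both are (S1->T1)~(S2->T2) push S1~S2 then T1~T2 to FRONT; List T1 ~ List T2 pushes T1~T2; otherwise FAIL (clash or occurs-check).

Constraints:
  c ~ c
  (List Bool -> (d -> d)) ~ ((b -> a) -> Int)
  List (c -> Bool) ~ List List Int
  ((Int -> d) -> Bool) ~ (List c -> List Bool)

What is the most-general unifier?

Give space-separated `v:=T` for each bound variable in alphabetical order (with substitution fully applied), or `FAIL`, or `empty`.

Answer: FAIL

Derivation:
step 1: unify c ~ c  [subst: {-} | 3 pending]
  -> identical, skip
step 2: unify (List Bool -> (d -> d)) ~ ((b -> a) -> Int)  [subst: {-} | 2 pending]
  -> decompose arrow: push List Bool~(b -> a), (d -> d)~Int
step 3: unify List Bool ~ (b -> a)  [subst: {-} | 3 pending]
  clash: List Bool vs (b -> a)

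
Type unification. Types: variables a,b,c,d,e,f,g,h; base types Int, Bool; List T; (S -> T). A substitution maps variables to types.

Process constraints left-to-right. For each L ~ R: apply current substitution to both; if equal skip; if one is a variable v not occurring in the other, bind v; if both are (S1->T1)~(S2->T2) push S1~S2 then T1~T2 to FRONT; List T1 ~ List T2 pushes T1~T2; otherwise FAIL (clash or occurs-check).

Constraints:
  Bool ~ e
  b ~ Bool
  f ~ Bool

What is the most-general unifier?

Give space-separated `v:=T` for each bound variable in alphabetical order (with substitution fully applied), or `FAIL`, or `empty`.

step 1: unify Bool ~ e  [subst: {-} | 2 pending]
  bind e := Bool
step 2: unify b ~ Bool  [subst: {e:=Bool} | 1 pending]
  bind b := Bool
step 3: unify f ~ Bool  [subst: {e:=Bool, b:=Bool} | 0 pending]
  bind f := Bool

Answer: b:=Bool e:=Bool f:=Bool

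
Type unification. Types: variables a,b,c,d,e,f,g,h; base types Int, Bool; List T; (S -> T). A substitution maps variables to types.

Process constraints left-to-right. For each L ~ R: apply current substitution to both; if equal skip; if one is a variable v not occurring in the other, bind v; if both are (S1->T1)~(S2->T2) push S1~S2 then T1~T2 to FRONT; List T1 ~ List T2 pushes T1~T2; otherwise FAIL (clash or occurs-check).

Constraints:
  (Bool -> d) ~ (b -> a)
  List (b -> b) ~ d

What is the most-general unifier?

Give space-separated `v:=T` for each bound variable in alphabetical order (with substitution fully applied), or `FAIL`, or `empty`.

Answer: a:=List (Bool -> Bool) b:=Bool d:=List (Bool -> Bool)

Derivation:
step 1: unify (Bool -> d) ~ (b -> a)  [subst: {-} | 1 pending]
  -> decompose arrow: push Bool~b, d~a
step 2: unify Bool ~ b  [subst: {-} | 2 pending]
  bind b := Bool
step 3: unify d ~ a  [subst: {b:=Bool} | 1 pending]
  bind d := a
step 4: unify List (Bool -> Bool) ~ a  [subst: {b:=Bool, d:=a} | 0 pending]
  bind a := List (Bool -> Bool)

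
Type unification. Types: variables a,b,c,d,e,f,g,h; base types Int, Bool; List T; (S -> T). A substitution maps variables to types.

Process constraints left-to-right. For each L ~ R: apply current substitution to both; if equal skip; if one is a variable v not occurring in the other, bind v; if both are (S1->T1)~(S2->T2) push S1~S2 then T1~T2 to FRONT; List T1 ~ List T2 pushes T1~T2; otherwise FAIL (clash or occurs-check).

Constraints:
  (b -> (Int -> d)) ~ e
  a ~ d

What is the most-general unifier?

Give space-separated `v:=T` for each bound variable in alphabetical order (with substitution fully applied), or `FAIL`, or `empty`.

step 1: unify (b -> (Int -> d)) ~ e  [subst: {-} | 1 pending]
  bind e := (b -> (Int -> d))
step 2: unify a ~ d  [subst: {e:=(b -> (Int -> d))} | 0 pending]
  bind a := d

Answer: a:=d e:=(b -> (Int -> d))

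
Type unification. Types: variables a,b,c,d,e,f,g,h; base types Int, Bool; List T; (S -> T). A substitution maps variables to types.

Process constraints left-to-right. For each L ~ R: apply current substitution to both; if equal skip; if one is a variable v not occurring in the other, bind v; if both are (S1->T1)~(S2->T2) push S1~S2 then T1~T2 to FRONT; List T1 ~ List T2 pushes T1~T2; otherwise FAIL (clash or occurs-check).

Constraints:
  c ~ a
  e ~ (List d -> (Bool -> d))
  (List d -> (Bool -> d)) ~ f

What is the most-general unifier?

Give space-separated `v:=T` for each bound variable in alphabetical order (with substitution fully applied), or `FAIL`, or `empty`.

Answer: c:=a e:=(List d -> (Bool -> d)) f:=(List d -> (Bool -> d))

Derivation:
step 1: unify c ~ a  [subst: {-} | 2 pending]
  bind c := a
step 2: unify e ~ (List d -> (Bool -> d))  [subst: {c:=a} | 1 pending]
  bind e := (List d -> (Bool -> d))
step 3: unify (List d -> (Bool -> d)) ~ f  [subst: {c:=a, e:=(List d -> (Bool -> d))} | 0 pending]
  bind f := (List d -> (Bool -> d))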